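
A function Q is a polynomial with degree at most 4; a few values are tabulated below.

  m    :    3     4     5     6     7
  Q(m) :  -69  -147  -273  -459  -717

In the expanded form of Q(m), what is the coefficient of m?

-4

First differences: -78, -126, -186, -258. Second differences: -48, -60, -72. Third differences: -12, -12.
Level-3 differences are constant, so Q has degree 3.
Fitting a degree-3 polynomial gives Q(m) = -2m³ - 4m - 3.
The coefficient of m is -4.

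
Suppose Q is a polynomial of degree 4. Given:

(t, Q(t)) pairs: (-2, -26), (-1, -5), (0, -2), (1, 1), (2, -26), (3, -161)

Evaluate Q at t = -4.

First differences: 21, 3, 3, -27, -135. Second differences: -18, 0, -30, -108. Third differences: 18, -30, -78. Fourth differences: -48, -48.
Level-4 differences are constant, so Q has degree 4.
Fitting a degree-4 polynomial gives Q(t) = -2t^4 - t³ + 2t² + 4t - 2.
Then Q(-4) = -434.

-434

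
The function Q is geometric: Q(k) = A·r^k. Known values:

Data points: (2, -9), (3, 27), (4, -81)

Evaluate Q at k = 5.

243

Consecutive ratio: 27/(-9) = -3, and -81/27 = -3, so r = -3.
Then A·(-3)^2 = -9 gives A = -1, and Q(k) = -1·(-3)^k.
Q(5) = -1·(-3)^5 = 243.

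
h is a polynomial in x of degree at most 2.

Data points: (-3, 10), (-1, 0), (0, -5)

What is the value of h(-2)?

5

Write h(x) = ax² + bx + c; the 3 given values yield a linear system in the 3 coefficients.
Solving, the leading coefficient vanishes, and h(x) = -5x - 5.
Then h(-2) = 5.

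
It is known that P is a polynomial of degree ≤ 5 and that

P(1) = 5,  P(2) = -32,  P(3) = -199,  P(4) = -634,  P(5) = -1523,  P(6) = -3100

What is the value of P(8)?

First differences: -37, -167, -435, -889, -1577. Second differences: -130, -268, -454, -688. Third differences: -138, -186, -234. Fourth differences: -48, -48.
Level-4 differences are constant, so P has degree 4.
Fitting a degree-4 polynomial gives P(k) = -2k^4 - 3k³ + 3k² + 5k + 2.
Then P(8) = -9494.

-9494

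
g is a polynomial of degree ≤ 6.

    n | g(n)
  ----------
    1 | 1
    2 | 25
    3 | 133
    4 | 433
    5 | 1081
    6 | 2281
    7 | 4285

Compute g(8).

Write g(n) = an^6 + bn^5 + cn^4 + dn³ + en² + pn + q; the 7 given values yield a linear system in the 7 coefficients.
Solving, the top 2 coefficients vanish, and g(n) = 2n^4 - 2n³ + 4n² - 4n + 1.
Then g(8) = 7393.

7393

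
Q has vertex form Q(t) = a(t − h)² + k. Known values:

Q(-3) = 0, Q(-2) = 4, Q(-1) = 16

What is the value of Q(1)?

First differences 4, 12; second difference 8 = 2a, so a = 4.
Expanding, the t-coefficient is −2ah = -8h; matching it to the data gives h = -3, and then k = 0.
So Q(t) = 4(t + 3)² + 0.
Q(1) = 4·4² + 0 = 64.

64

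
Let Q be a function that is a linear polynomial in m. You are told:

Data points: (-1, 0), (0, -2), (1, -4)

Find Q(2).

-6

First differences: -2, -2.
Level-1 differences are constant, so Q has degree 1.
Fitting a degree-1 polynomial gives Q(m) = -2m - 2.
Then Q(2) = -6.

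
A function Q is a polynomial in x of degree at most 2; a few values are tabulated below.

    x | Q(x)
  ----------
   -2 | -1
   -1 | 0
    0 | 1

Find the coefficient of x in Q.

First differences: 1, 1.
Level-1 differences are constant, so Q has degree 1.
Fitting a degree-1 polynomial gives Q(x) = x + 1.
The coefficient of x is 1.

1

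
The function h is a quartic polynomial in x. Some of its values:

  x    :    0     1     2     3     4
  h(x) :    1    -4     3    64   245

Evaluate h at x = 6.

1351

Write h(x) = ax^4 + bx³ + cx² + dx + e; the 5 given values yield a linear system in the 5 coefficients.
Solving, h(x) = x^4 + x³ - 4x² - 3x + 1.
Then h(6) = 1351.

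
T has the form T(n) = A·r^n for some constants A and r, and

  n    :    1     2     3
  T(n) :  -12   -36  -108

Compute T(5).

-972

Consecutive ratio: -36/(-12) = 3, and -108/(-36) = 3, so r = 3.
Then A·3^1 = -12 gives A = -4, and T(n) = -4·3^n.
T(5) = -4·3^5 = -972.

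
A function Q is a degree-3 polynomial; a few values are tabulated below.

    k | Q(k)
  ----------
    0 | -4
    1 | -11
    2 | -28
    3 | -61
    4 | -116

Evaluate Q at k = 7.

First differences: -7, -17, -33, -55. Second differences: -10, -16, -22. Third differences: -6, -6.
Level-3 differences are constant, so Q has degree 3.
Fitting a degree-3 polynomial gives Q(k) = -k³ - 2k² - 4k - 4.
Then Q(7) = -473.

-473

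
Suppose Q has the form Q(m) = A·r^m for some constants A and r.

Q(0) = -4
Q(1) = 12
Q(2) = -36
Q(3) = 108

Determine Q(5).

Consecutive ratio: 12/(-4) = -3, and -36/12 = -3, so r = -3.
Then A·(-3)^0 = -4 gives A = -4, and Q(m) = -4·(-3)^m.
Q(5) = -4·(-3)^5 = 972.

972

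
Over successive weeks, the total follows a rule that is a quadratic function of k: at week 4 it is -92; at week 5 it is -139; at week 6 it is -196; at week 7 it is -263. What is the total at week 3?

-55

Write the value at k as s(k).
Write s(k) = ak² + bk + c; the 4 given values yield a linear system in the 3 coefficients.
Solving, s(k) = -5k² - 2k - 4.
Then s(3) = -55.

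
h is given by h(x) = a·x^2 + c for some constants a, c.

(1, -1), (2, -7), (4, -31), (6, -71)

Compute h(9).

-161

From h(1) = -1 and h(2) = -7: 1a + c = -1 and 4a + c = -7.
Subtracting: 3a = -6, so a = -2; then c = -1 − (-2)·1 = 1.
So h(x) = -2x² + 1, and h(9) = -161.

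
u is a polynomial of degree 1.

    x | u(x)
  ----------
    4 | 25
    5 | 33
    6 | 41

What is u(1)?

First differences: 8, 8.
Level-1 differences are constant, so u has degree 1.
Fitting a degree-1 polynomial gives u(x) = 8x - 7.
Then u(1) = 1.

1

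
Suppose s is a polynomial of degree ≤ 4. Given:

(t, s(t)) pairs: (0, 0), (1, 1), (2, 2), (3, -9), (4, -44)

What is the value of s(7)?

-413

Write s(t) = at^4 + bt³ + ct² + dt + e; the 5 given values yield a linear system in the 5 coefficients.
Solving, the leading coefficient vanishes, and s(t) = -2t³ + 6t² - 3t.
Then s(7) = -413.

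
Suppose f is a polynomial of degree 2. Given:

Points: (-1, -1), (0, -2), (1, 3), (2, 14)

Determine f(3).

First differences: -1, 5, 11. Second differences: 6, 6.
Level-2 differences are constant, so f has degree 2.
Fitting a degree-2 polynomial gives f(n) = 3n² + 2n - 2.
Then f(3) = 31.

31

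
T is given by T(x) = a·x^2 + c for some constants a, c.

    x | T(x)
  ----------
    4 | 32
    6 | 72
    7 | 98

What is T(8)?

From T(4) = 32 and T(6) = 72: 16a + c = 32 and 36a + c = 72.
Subtracting: 20a = 40, so a = 2; then c = 32 − 2·16 = 0.
So T(x) = 2x² + 0, and T(8) = 128.

128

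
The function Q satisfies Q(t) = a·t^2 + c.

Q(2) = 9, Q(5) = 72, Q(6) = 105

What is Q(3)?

From Q(2) = 9 and Q(5) = 72: 4a + c = 9 and 25a + c = 72.
Subtracting: 21a = 63, so a = 3; then c = 9 − 3·4 = -3.
So Q(t) = 3t² − 3, and Q(3) = 24.

24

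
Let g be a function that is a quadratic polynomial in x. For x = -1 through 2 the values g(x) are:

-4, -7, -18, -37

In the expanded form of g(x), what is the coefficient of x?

First differences: -3, -11, -19. Second differences: -8, -8.
Level-2 differences are constant, so g has degree 2.
Fitting a degree-2 polynomial gives g(x) = -4x² - 7x - 7.
The coefficient of x is -7.

-7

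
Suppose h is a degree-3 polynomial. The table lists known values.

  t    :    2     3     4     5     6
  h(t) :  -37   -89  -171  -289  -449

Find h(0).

Write h(t) = at³ + bt² + ct + d; the 5 given values yield a linear system in the 4 coefficients.
Solving, h(t) = -t³ - 6t² - 3t + 1.
Then h(0) = 1.

1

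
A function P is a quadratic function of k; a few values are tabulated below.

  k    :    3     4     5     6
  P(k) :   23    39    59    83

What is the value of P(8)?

143

Write P(k) = ak² + bk + c; the 4 given values yield a linear system in the 3 coefficients.
Solving, P(k) = 2k² + 2k - 1.
Then P(8) = 143.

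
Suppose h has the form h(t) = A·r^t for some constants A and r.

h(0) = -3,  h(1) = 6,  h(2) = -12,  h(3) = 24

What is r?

-2

Consecutive ratio: 6/(-3) = -2, and -12/6 = -2, so r = -2.
Then A·(-2)^0 = -3 gives A = -3, and h(t) = -3·(-2)^t.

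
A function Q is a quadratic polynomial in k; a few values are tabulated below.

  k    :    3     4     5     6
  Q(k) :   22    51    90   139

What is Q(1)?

-6

Write Q(k) = ak² + bk + c; the 4 given values yield a linear system in the 3 coefficients.
Solving, Q(k) = 5k² - 6k - 5.
Then Q(1) = -6.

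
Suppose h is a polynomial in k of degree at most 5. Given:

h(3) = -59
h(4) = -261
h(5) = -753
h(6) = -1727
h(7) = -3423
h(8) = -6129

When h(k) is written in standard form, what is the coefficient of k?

-7

First differences: -202, -492, -974, -1696, -2706. Second differences: -290, -482, -722, -1010. Third differences: -192, -240, -288. Fourth differences: -48, -48.
Level-4 differences are constant, so h has degree 4.
Fitting a degree-4 polynomial gives h(k) = -2k^4 + 4k³ + k² - 7k + 7.
The coefficient of k is -7.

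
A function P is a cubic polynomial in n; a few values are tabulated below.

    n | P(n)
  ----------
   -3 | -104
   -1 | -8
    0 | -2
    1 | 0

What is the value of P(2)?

16

Write P(n) = an³ + bn² + cn + d; the 4 given values yield a linear system in the 4 coefficients.
Solving, P(n) = 3n³ - 2n² + n - 2.
Then P(2) = 16.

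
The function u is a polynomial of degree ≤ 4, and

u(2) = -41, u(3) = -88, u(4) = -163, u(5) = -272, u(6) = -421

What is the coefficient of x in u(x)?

-3

First differences: -47, -75, -109, -149. Second differences: -28, -34, -40. Third differences: -6, -6.
Level-3 differences are constant, so u has degree 3.
Fitting a degree-3 polynomial gives u(x) = -x³ - 5x² - 3x - 7.
The coefficient of x is -3.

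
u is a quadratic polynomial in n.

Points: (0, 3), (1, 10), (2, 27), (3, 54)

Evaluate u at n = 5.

First differences: 7, 17, 27. Second differences: 10, 10.
Level-2 differences are constant, so u has degree 2.
Fitting a degree-2 polynomial gives u(n) = 5n² + 2n + 3.
Then u(5) = 138.

138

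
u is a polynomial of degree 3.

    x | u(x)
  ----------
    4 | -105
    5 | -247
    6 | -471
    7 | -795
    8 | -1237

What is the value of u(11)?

Write u(x) = ax³ + bx² + cx + d; the 5 given values yield a linear system in the 4 coefficients.
Solving, u(x) = -3x³ + 4x² + 5x + 3.
Then u(11) = -3451.

-3451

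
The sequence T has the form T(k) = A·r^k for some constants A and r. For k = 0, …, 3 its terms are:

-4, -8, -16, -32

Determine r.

2

Consecutive ratio: -8/(-4) = 2, and -16/(-8) = 2, so r = 2.
Then A·2^0 = -4 gives A = -4, and T(k) = -4·2^k.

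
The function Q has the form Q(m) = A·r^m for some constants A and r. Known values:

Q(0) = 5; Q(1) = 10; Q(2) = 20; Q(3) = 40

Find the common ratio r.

Consecutive ratio: 10/5 = 2, and 20/10 = 2, so r = 2.
Then A·2^0 = 5 gives A = 5, and Q(m) = 5·2^m.

2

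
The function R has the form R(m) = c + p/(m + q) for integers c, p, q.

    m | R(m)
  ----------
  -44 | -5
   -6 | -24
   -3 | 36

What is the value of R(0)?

6

(R(m) − c)(m + q) = p for each data point; the three points give a linear system in c and q, then p follows.
Solving: c = -4, q = 4, p = 40, so R(m) = -4 + 40/(m + 4).
Then R(0) = -4 + 40/4 = 6.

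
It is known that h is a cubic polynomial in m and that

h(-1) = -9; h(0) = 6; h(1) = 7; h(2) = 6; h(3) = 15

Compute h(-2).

-50

First differences: 15, 1, -1, 9. Second differences: -14, -2, 10. Third differences: 12, 12.
Level-3 differences are constant, so h has degree 3.
Fitting a degree-3 polynomial gives h(m) = 2m³ - 7m² + 6m + 6.
Then h(-2) = -50.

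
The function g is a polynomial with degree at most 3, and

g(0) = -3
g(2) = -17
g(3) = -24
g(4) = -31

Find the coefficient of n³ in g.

Write g(n) = an³ + bn² + cn + d; the 4 given values yield a linear system in the 4 coefficients.
Solving, the top 2 coefficients vanish, and g(n) = -7n - 3.
The coefficient of n³ is 0.

0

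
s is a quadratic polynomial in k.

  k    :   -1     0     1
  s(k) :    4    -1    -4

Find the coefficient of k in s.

-4

Write s(k) = ak² + bk + c; the 3 given values yield a linear system in the 3 coefficients.
Solving, s(k) = k² - 4k - 1.
The coefficient of k is -4.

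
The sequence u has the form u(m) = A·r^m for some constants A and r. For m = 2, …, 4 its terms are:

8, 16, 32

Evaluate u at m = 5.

Consecutive ratio: 16/8 = 2, and 32/16 = 2, so r = 2.
Then A·2^2 = 8 gives A = 2, and u(m) = 2·2^m.
u(5) = 2·2^5 = 64.

64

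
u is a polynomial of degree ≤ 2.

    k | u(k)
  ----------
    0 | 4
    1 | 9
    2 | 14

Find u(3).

First differences: 5, 5.
Level-1 differences are constant, so u has degree 1.
Extending the table by one column gives the next first difference 5, so u(3) = 14 + 5 = 19.

19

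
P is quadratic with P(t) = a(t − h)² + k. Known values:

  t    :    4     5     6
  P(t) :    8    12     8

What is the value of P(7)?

-4

First differences 4, -4; second difference -8 = 2a, so a = -4.
Expanding, the t-coefficient is −2ah = 8h; matching it to the data gives h = 5, and then k = 12.
So P(t) = -4(t − 5)² + 12.
P(7) = -4·2² + 12 = -4.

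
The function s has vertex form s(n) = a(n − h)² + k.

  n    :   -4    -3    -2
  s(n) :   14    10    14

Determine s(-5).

26

First differences -4, 4; second difference 8 = 2a, so a = 4.
Expanding, the n-coefficient is −2ah = -8h; matching it to the data gives h = -3, and then k = 10.
So s(n) = 4(n + 3)² + 10.
s(-5) = 4·(-2)² + 10 = 26.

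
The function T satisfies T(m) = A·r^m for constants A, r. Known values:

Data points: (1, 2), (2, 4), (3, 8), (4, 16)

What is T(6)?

Consecutive ratio: 4/2 = 2, and 8/4 = 2, so r = 2.
Then A·2^1 = 2 gives A = 1, and T(m) = 1·2^m.
T(6) = 1·2^6 = 64.

64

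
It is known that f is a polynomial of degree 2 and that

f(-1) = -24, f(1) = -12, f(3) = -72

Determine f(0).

-9

Write f(t) = at² + bt + c; the 3 given values yield a linear system in the 3 coefficients.
Solving, f(t) = -9t² + 6t - 9.
Then f(0) = -9.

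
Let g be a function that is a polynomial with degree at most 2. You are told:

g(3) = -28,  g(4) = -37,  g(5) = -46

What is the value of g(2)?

-19

Write g(k) = ak² + bk + c; the 3 given values yield a linear system in the 3 coefficients.
Solving, the leading coefficient vanishes, and g(k) = -9k - 1.
Then g(2) = -19.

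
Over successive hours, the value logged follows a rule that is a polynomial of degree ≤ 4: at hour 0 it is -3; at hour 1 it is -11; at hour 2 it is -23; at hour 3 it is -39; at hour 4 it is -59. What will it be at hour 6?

-111

Write the value at t as h(t).
First differences: -8, -12, -16, -20. Second differences: -4, -4, -4.
Level-2 differences are constant, so h has degree 2.
Fitting a degree-2 polynomial gives h(t) = -2t² - 6t - 3.
Then h(6) = -111.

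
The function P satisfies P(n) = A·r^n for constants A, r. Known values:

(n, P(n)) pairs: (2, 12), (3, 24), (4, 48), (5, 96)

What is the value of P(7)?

384

Consecutive ratio: 24/12 = 2, and 48/24 = 2, so r = 2.
Then A·2^2 = 12 gives A = 3, and P(n) = 3·2^n.
P(7) = 3·2^7 = 384.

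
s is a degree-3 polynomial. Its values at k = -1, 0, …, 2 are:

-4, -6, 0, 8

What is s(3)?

12

Write s(k) = ak³ + bk² + ck + d; the 4 given values yield a linear system in the 4 coefficients.
Solving, s(k) = -k³ + 4k² + 3k - 6.
Then s(3) = 12.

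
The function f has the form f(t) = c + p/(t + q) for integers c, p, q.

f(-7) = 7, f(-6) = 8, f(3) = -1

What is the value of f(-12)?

5

(f(t) − c)(t + q) = p for each data point; the three points give a linear system in c and q, then p follows.
Solving: c = 3, q = 2, p = -20, so f(t) = 3 − 20/(t + 2).
Then f(-12) = 3 − 20/(-10) = 5.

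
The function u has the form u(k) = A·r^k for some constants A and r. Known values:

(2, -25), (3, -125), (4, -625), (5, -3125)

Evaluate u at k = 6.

-15625

Consecutive ratio: -125/(-25) = 5, and -625/(-125) = 5, so r = 5.
Then A·5^2 = -25 gives A = -1, and u(k) = -1·5^k.
u(6) = -1·5^6 = -15625.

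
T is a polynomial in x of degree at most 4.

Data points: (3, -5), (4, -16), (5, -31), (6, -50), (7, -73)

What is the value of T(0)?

4

First differences: -11, -15, -19, -23. Second differences: -4, -4, -4.
Level-2 differences are constant, so T has degree 2.
Fitting a degree-2 polynomial gives T(x) = -2x² + 3x + 4.
Then T(0) = 4.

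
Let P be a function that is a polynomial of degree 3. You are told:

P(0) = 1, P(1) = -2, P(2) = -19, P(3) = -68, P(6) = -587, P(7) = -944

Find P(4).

Write P(t) = at³ + bt² + ct + d; the 6 given values yield a linear system in the 4 coefficients.
Solving, P(t) = -3t³ + 2t² - 2t + 1.
Then P(4) = -167.

-167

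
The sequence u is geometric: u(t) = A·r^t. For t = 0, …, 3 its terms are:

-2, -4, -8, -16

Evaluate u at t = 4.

-32

Consecutive ratio: -4/(-2) = 2, and -8/(-4) = 2, so r = 2.
Then A·2^0 = -2 gives A = -2, and u(t) = -2·2^t.
u(4) = -2·2^4 = -32.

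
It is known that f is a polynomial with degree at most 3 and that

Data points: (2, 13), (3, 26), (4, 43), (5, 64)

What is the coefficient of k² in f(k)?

Write f(k) = ak³ + bk² + ck + d; the 4 given values yield a linear system in the 4 coefficients.
Solving, the leading coefficient vanishes, and f(k) = 2k² + 3k - 1.
The coefficient of k² is 2.

2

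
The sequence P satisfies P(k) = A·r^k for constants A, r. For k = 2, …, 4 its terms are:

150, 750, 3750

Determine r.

Consecutive ratio: 750/150 = 5, and 3750/750 = 5, so r = 5.
Then A·5^2 = 150 gives A = 6, and P(k) = 6·5^k.

5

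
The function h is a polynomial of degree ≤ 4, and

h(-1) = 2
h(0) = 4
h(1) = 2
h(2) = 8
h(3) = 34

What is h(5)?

First differences: 2, -2, 6, 26. Second differences: -4, 8, 20. Third differences: 12, 12.
Level-3 differences are constant, so h has degree 3.
Fitting a degree-3 polynomial gives h(n) = 2n³ - 2n² - 2n + 4.
Then h(5) = 194.

194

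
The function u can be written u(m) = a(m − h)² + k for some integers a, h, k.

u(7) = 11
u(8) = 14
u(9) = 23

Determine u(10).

38

First differences 3, 9; second difference 6 = 2a, so a = 3.
Expanding, the m-coefficient is −2ah = -6h; matching it to the data gives h = 7, and then k = 11.
So u(m) = 3(m − 7)² + 11.
u(10) = 3·3² + 11 = 38.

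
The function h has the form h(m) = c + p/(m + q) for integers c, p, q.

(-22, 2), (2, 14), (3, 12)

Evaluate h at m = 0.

24

(h(m) − c)(m + q) = p for each data point; the three points give a linear system in c and q, then p follows.
Solving: c = 4, q = 2, p = 40, so h(m) = 4 + 40/(m + 2).
Then h(0) = 4 + 40/2 = 24.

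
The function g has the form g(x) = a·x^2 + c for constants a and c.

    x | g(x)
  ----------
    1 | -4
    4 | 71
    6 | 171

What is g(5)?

From g(1) = -4 and g(4) = 71: 1a + c = -4 and 16a + c = 71.
Subtracting: 15a = 75, so a = 5; then c = -4 − 5·1 = -9.
So g(x) = 5x² − 9, and g(5) = 116.

116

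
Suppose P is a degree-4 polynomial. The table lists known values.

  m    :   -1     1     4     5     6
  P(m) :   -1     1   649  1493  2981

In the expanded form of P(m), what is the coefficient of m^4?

Write P(m) = am^4 + bm³ + cm² + dm + e; the 5 given values yield a linear system in the 5 coefficients.
Solving, P(m) = 2m^4 + m³ + 5m² - 7.
The coefficient of m^4 is 2.

2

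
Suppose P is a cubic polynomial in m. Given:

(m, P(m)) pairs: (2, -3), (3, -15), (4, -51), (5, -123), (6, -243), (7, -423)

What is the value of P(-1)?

First differences: -12, -36, -72, -120, -180. Second differences: -24, -36, -48, -60. Third differences: -12, -12, -12.
Level-3 differences are constant, so P has degree 3.
Fitting a degree-3 polynomial gives P(m) = -2m³ + 6m² - 4m - 3.
Then P(-1) = 9.

9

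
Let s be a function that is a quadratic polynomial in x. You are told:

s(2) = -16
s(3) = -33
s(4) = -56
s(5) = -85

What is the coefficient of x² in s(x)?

-3

First differences: -17, -23, -29. Second differences: -6, -6.
Level-2 differences are constant, so s has degree 2.
Fitting a degree-2 polynomial gives s(x) = -3x² - 2x.
The coefficient of x² is -3.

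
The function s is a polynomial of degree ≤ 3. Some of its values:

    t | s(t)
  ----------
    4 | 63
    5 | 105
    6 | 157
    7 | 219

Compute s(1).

-3

Write s(t) = at³ + bt² + ct + d; the 4 given values yield a linear system in the 4 coefficients.
Solving, the leading coefficient vanishes, and s(t) = 5t² - 3t - 5.
Then s(1) = -3.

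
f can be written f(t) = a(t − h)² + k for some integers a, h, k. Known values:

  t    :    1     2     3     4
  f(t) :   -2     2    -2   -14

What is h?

2

First differences 4, -4, -12; second difference -8 = 2a, so a = -4.
Expanding, the t-coefficient is −2ah = 8h; matching it to the data gives h = 2, and then k = 2.
So f(t) = -4(t − 2)² + 2.
Hence h = 2.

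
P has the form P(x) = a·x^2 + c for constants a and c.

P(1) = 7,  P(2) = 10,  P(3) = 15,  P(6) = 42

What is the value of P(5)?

31

From P(1) = 7 and P(2) = 10: 1a + c = 7 and 4a + c = 10.
Subtracting: 3a = 3, so a = 1; then c = 7 − 1·1 = 6.
So P(x) = 1x² + 6, and P(5) = 31.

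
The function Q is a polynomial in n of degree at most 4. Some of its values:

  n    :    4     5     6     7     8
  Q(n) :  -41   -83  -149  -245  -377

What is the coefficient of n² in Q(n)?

3

Write Q(n) = an^4 + bn³ + cn² + dn + e; the 5 given values yield a linear system in the 5 coefficients.
Solving, the leading coefficient vanishes, and Q(n) = -n³ + 3n² - 8n + 7.
The coefficient of n² is 3.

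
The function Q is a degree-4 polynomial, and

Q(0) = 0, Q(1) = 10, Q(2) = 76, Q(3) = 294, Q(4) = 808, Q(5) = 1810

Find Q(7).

6286

Write Q(n) = an^4 + bn³ + cn² + dn + e; the 6 given values yield a linear system in the 5 coefficients.
Solving, Q(n) = 2n^4 + 4n³ + 2n² + 2n.
Then Q(7) = 6286.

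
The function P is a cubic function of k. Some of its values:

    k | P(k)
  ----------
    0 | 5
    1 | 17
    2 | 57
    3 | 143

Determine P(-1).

Write P(k) = ak³ + bk² + ck + d; the 4 given values yield a linear system in the 4 coefficients.
Solving, P(k) = 3k³ + 5k² + 4k + 5.
Then P(-1) = 3.

3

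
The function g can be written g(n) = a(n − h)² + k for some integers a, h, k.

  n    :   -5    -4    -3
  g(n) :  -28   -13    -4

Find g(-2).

-1

First differences 15, 9; second difference -6 = 2a, so a = -3.
Expanding, the n-coefficient is −2ah = 6h; matching it to the data gives h = -2, and then k = -1.
So g(n) = -3(n + 2)² − 1.
g(-2) = -3·0² − 1 = -1.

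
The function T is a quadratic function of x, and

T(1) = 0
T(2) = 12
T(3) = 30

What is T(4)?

Write T(x) = ax² + bx + c; the 3 given values yield a linear system in the 3 coefficients.
Solving, T(x) = 3x² + 3x - 6.
Then T(4) = 54.

54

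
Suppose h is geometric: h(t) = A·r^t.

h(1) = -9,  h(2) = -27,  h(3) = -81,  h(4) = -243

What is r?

Consecutive ratio: -27/(-9) = 3, and -81/(-27) = 3, so r = 3.
Then A·3^1 = -9 gives A = -3, and h(t) = -3·3^t.

3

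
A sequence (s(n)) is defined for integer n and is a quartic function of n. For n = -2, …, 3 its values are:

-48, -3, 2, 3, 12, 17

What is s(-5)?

-1143

First differences: 45, 5, 1, 9, 5. Second differences: -40, -4, 8, -4. Third differences: 36, 12, -12. Fourth differences: -24, -24.
Level-4 differences are constant, so s has degree 4.
Fitting a degree-4 polynomial gives s(n) = -n^4 + 4n³ - n² - n + 2.
Then s(-5) = -1143.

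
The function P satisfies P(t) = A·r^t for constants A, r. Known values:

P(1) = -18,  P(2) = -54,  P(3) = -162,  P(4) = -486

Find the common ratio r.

3

Consecutive ratio: -54/(-18) = 3, and -162/(-54) = 3, so r = 3.
Then A·3^1 = -18 gives A = -6, and P(t) = -6·3^t.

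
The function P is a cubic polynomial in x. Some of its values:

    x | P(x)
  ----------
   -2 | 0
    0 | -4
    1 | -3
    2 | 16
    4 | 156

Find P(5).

Write P(x) = ax³ + bx² + cx + d; the 5 given values yield a linear system in the 4 coefficients.
Solving, P(x) = 2x³ + 3x² - 4x - 4.
Then P(5) = 301.

301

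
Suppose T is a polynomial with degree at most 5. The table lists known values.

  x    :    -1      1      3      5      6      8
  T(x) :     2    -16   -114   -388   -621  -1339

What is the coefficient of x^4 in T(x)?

Write T(x) = ax^5 + bx^4 + cx³ + dx² + ex + p; the 6 given values yield a linear system in the 6 coefficients.
Solving, the top 2 coefficients vanish, and T(x) = -2x³ - 4x² - 7x - 3.
The coefficient of x^4 is 0.

0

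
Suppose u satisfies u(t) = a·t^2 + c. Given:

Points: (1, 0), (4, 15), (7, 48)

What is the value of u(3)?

From u(1) = 0 and u(4) = 15: 1a + c = 0 and 16a + c = 15.
Subtracting: 15a = 15, so a = 1; then c = 0 − 1·1 = -1.
So u(t) = 1t² − 1, and u(3) = 8.

8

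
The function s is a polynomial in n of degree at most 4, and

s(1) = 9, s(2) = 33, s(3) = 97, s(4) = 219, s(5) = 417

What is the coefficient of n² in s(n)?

2

First differences: 24, 64, 122, 198. Second differences: 40, 58, 76. Third differences: 18, 18.
Level-3 differences are constant, so s has degree 3.
Fitting a degree-3 polynomial gives s(n) = 3n³ + 2n² - 3n + 7.
The coefficient of n² is 2.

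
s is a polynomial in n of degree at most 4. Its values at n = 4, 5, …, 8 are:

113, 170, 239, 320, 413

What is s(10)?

Write s(n) = an^4 + bn³ + cn² + dn + e; the 5 given values yield a linear system in the 5 coefficients.
Solving, the top 2 coefficients vanish, and s(n) = 6n² + 3n + 5.
Then s(10) = 635.

635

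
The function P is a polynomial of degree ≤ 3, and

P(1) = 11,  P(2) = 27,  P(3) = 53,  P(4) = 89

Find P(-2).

23

Write P(t) = at³ + bt² + ct + d; the 4 given values yield a linear system in the 4 coefficients.
Solving, the leading coefficient vanishes, and P(t) = 5t² + t + 5.
Then P(-2) = 23.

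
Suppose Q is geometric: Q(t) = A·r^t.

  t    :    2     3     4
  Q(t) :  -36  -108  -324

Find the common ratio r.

Consecutive ratio: -108/(-36) = 3, and -324/(-108) = 3, so r = 3.
Then A·3^2 = -36 gives A = -4, and Q(t) = -4·3^t.

3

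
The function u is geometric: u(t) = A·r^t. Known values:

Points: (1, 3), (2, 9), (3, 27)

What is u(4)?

Consecutive ratio: 9/3 = 3, and 27/9 = 3, so r = 3.
Then A·3^1 = 3 gives A = 1, and u(t) = 1·3^t.
u(4) = 1·3^4 = 81.

81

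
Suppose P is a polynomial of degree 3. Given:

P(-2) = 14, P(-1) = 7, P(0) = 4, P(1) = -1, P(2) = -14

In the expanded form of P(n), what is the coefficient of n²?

-1

First differences: -7, -3, -5, -13. Second differences: 4, -2, -8. Third differences: -6, -6.
Level-3 differences are constant, so P has degree 3.
Fitting a degree-3 polynomial gives P(n) = -n³ - n² - 3n + 4.
The coefficient of n² is -1.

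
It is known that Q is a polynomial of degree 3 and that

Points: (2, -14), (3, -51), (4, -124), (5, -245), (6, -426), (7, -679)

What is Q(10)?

First differences: -37, -73, -121, -181, -253. Second differences: -36, -48, -60, -72. Third differences: -12, -12, -12.
Level-3 differences are constant, so Q has degree 3.
Fitting a degree-3 polynomial gives Q(m) = -2m³ + m.
Then Q(10) = -1990.

-1990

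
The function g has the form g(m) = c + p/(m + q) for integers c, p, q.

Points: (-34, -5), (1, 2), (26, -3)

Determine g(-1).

(g(m) − c)(m + q) = p for each data point; the three points give a linear system in c and q, then p follows.
Solving: c = -4, q = 4, p = 30, so g(m) = -4 + 30/(m + 4).
Then g(-1) = -4 + 30/3 = 6.

6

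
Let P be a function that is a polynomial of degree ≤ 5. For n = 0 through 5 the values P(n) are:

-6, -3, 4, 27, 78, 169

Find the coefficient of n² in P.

-4

First differences: 3, 7, 23, 51, 91. Second differences: 4, 16, 28, 40. Third differences: 12, 12, 12.
Level-3 differences are constant, so P has degree 3.
Fitting a degree-3 polynomial gives P(n) = 2n³ - 4n² + 5n - 6.
The coefficient of n² is -4.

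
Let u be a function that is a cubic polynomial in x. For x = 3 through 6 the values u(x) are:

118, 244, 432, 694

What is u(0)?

Write u(x) = ax³ + bx² + cx + d; the 4 given values yield a linear system in the 4 coefficients.
Solving, u(x) = 2x³ + 7x² + 3x - 8.
Then u(0) = -8.

-8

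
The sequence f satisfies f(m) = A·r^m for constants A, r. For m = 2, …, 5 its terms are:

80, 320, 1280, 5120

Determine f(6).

Consecutive ratio: 320/80 = 4, and 1280/320 = 4, so r = 4.
Then A·4^2 = 80 gives A = 5, and f(m) = 5·4^m.
f(6) = 5·4^6 = 20480.

20480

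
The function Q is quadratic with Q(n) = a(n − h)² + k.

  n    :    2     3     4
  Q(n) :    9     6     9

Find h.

3

First differences -3, 3; second difference 6 = 2a, so a = 3.
Expanding, the n-coefficient is −2ah = -6h; matching it to the data gives h = 3, and then k = 6.
So Q(n) = 3(n − 3)² + 6.
Hence h = 3.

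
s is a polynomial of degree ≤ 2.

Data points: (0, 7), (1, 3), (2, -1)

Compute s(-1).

11

First differences: -4, -4.
Level-1 differences are constant, so s has degree 1.
Fitting a degree-1 polynomial gives s(k) = -4k + 7.
Then s(-1) = 11.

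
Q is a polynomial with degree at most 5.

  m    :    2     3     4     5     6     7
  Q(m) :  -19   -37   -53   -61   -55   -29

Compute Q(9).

107

First differences: -18, -16, -8, 6, 26. Second differences: 2, 8, 14, 20. Third differences: 6, 6, 6.
Level-3 differences are constant, so Q has degree 3.
Fitting a degree-3 polynomial gives Q(m) = m³ - 8m² + 3m - 1.
Then Q(9) = 107.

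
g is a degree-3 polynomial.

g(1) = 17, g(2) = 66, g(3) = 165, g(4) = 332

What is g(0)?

0

Write g(m) = am³ + bm² + cm + d; the 4 given values yield a linear system in the 4 coefficients.
Solving, g(m) = 3m³ + 7m² + 7m.
The constant term is g(0) = 0.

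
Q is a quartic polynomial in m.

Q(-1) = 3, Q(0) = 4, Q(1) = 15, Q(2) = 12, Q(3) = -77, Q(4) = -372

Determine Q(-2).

First differences: 1, 11, -3, -89, -295. Second differences: 10, -14, -86, -206. Third differences: -24, -72, -120. Fourth differences: -48, -48.
Level-4 differences are constant, so Q has degree 4.
Fitting a degree-4 polynomial gives Q(m) = -2m^4 + 7m² + 6m + 4.
Then Q(-2) = -12.

-12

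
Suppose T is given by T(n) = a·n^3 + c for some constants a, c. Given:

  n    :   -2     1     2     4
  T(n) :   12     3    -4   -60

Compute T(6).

-212

From T(-2) = 12 and T(1) = 3: -8a + c = 12 and 1a + c = 3.
Subtracting: 9a = -9, so a = -1; then c = 12 − (-1)·(-8) = 4.
So T(n) = -1n³ + 4, and T(6) = -212.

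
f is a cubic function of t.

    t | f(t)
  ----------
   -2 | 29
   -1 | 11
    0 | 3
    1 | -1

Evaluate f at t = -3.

63

Write f(t) = at³ + bt² + ct + d; the 4 given values yield a linear system in the 4 coefficients.
Solving, f(t) = -t³ + 2t² - 5t + 3.
Then f(-3) = 63.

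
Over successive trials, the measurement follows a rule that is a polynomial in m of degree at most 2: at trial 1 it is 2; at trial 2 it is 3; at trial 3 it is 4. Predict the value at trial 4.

Write the value at m as u(m).
Write u(m) = am² + bm + c; the 3 given values yield a linear system in the 3 coefficients.
Solving, the leading coefficient vanishes, and u(m) = m + 1.
Then u(4) = 5.

5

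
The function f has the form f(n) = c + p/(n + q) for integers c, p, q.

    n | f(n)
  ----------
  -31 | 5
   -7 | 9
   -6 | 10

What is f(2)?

(f(n) − c)(n + q) = p for each data point; the three points give a linear system in c and q, then p follows.
Solving: c = 4, q = 1, p = -30, so f(n) = 4 − 30/(n + 1).
Then f(2) = 4 − 30/3 = -6.

-6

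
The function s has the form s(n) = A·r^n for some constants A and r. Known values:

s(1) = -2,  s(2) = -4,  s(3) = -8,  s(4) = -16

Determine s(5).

-32

Consecutive ratio: -4/(-2) = 2, and -8/(-4) = 2, so r = 2.
Then A·2^1 = -2 gives A = -1, and s(n) = -1·2^n.
s(5) = -1·2^5 = -32.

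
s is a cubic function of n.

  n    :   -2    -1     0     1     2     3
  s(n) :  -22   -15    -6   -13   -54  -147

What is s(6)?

Write s(n) = an³ + bn² + cn + d; the 6 given values yield a linear system in the 4 coefficients.
Solving, s(n) = -3n³ - 8n² + 4n - 6.
Then s(6) = -918.

-918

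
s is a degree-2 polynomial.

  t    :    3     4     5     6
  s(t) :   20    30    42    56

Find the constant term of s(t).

Write s(t) = at² + bt + c; the 4 given values yield a linear system in the 3 coefficients.
Solving, s(t) = t² + 3t + 2.
The constant term is s(0) = 2.

2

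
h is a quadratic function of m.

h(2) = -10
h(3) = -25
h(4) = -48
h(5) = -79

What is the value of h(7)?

-165

First differences: -15, -23, -31. Second differences: -8, -8.
Level-2 differences are constant, so h has degree 2.
Fitting a degree-2 polynomial gives h(m) = -4m² + 5m - 4.
Then h(7) = -165.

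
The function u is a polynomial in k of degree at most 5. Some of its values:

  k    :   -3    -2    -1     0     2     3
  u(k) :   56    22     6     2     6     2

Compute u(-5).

202

Write u(k) = ak^5 + bk^4 + ck³ + dk² + ek + p; the 6 given values yield a linear system in the 6 coefficients.
Solving, the top 2 coefficients vanish, and u(k) = -k³ + 3k² + 2.
Then u(-5) = 202.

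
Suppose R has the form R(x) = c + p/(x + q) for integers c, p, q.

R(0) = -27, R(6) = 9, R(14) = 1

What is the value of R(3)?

(R(x) − c)(x + q) = p for each data point; the three points give a linear system in c and q, then p follows.
Solving: c = -3, q = -2, p = 48, so R(x) = -3 + 48/(x − 2).
Then R(3) = -3 + 48/1 = 45.

45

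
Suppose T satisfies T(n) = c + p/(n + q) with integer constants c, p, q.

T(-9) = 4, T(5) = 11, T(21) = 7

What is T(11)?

8

(T(n) − c)(n + q) = p for each data point; the three points give a linear system in c and q, then p follows.
Solving: c = 6, q = -1, p = 20, so T(n) = 6 + 20/(n − 1).
Then T(11) = 6 + 20/10 = 8.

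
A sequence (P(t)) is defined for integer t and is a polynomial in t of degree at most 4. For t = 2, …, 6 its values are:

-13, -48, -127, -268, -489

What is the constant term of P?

First differences: -35, -79, -141, -221. Second differences: -44, -62, -80. Third differences: -18, -18.
Level-3 differences are constant, so P has degree 3.
Fitting a degree-3 polynomial gives P(t) = -3t³ + 5t² - 3t - 3.
The constant term is P(0) = -3.

-3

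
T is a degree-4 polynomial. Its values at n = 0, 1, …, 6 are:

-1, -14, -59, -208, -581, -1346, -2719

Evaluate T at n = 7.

First differences: -13, -45, -149, -373, -765, -1373. Second differences: -32, -104, -224, -392, -608. Third differences: -72, -120, -168, -216. Fourth differences: -48, -48, -48.
Level-4 differences are constant, so T has degree 4.
Fitting a degree-4 polynomial gives T(n) = -2n^4 - 2n² - 9n - 1.
Then T(7) = -4964.

-4964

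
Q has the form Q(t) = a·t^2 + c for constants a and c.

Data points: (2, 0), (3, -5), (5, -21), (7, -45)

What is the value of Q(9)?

From Q(2) = 0 and Q(3) = -5: 4a + c = 0 and 9a + c = -5.
Subtracting: 5a = -5, so a = -1; then c = 0 − (-1)·4 = 4.
So Q(t) = -1t² + 4, and Q(9) = -77.

-77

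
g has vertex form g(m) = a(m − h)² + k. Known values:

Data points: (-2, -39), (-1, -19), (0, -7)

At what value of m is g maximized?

1

First differences 20, 12; second difference -8 = 2a, so a = -4.
Expanding, the m-coefficient is −2ah = 8h; matching it to the data gives h = 1, and then k = -3.
So g(m) = -4(m − 1)² − 3.
Hence h = 1.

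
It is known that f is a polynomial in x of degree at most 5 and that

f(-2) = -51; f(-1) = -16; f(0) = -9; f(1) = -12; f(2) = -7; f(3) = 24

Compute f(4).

99

First differences: 35, 7, -3, 5, 31. Second differences: -28, -10, 8, 26. Third differences: 18, 18, 18.
Level-3 differences are constant, so f has degree 3.
Fitting a degree-3 polynomial gives f(x) = 3x³ - 5x² - x - 9.
Then f(4) = 99.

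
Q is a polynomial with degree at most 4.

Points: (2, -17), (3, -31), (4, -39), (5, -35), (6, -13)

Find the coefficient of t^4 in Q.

0

First differences: -14, -8, 4, 22. Second differences: 6, 12, 18. Third differences: 6, 6.
Level-3 differences are constant, so Q has degree 3.
Fitting a degree-3 polynomial gives Q(t) = t³ - 6t² - 3t + 5.
The coefficient of t^4 is 0.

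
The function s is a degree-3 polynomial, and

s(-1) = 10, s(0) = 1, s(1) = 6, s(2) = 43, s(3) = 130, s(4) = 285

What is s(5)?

Write s(x) = ax³ + bx² + cx + d; the 6 given values yield a linear system in the 4 coefficients.
Solving, s(x) = 3x³ + 7x² - 5x + 1.
Then s(5) = 526.

526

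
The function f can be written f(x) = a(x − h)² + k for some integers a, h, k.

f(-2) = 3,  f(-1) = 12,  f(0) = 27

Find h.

-3

First differences 9, 15; second difference 6 = 2a, so a = 3.
Expanding, the x-coefficient is −2ah = -6h; matching it to the data gives h = -3, and then k = 0.
So f(x) = 3(x + 3)² + 0.
Hence h = -3.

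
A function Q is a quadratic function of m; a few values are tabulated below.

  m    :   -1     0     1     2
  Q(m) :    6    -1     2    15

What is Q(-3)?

First differences: -7, 3, 13. Second differences: 10, 10.
Level-2 differences are constant, so Q has degree 2.
Fitting a degree-2 polynomial gives Q(m) = 5m² - 2m - 1.
Then Q(-3) = 50.

50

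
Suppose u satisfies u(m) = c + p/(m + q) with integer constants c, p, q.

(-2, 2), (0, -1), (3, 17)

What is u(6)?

(u(m) − c)(m + q) = p for each data point; the three points give a linear system in c and q, then p follows.
Solving: c = 5, q = -2, p = 12, so u(m) = 5 + 12/(m − 2).
Then u(6) = 5 + 12/4 = 8.

8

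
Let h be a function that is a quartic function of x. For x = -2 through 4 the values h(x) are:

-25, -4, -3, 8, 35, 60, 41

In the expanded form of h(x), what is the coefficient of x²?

First differences: 21, 1, 11, 27, 25, -19. Second differences: -20, 10, 16, -2, -44. Third differences: 30, 6, -18, -42. Fourth differences: -24, -24, -24.
Level-4 differences are constant, so h has degree 4.
Fitting a degree-4 polynomial gives h(x) = -x^4 + 3x³ + 6x² + 3x - 3.
The coefficient of x² is 6.

6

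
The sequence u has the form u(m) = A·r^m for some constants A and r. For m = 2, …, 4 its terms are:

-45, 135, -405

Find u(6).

-3645

Consecutive ratio: 135/(-45) = -3, and -405/135 = -3, so r = -3.
Then A·(-3)^2 = -45 gives A = -5, and u(m) = -5·(-3)^m.
u(6) = -5·(-3)^6 = -3645.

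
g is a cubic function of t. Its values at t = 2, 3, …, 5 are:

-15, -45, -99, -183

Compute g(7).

-465

Write g(t) = at³ + bt² + ct + d; the 4 given values yield a linear system in the 4 coefficients.
Solving, g(t) = -t³ - 3t² + 4t - 3.
Then g(7) = -465.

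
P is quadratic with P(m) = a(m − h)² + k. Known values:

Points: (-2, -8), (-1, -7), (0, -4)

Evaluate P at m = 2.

First differences 1, 3; second difference 2 = 2a, so a = 1.
Expanding, the m-coefficient is −2ah = -2h; matching it to the data gives h = -2, and then k = -8.
So P(m) = 1(m + 2)² − 8.
P(2) = 1·4² − 8 = 8.

8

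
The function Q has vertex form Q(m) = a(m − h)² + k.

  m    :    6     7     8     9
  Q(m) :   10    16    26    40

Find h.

5

First differences 6, 10, 14; second difference 4 = 2a, so a = 2.
Expanding, the m-coefficient is −2ah = -4h; matching it to the data gives h = 5, and then k = 8.
So Q(m) = 2(m − 5)² + 8.
Hence h = 5.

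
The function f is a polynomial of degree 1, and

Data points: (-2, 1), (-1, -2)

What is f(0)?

-5

Write f(x) = ax + b; the 2 given values yield a linear system in the 2 coefficients.
Solving, f(x) = -3x - 5.
The constant term is f(0) = -5.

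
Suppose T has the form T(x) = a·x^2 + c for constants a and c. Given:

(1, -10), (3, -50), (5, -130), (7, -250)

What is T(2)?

-25

From T(1) = -10 and T(3) = -50: 1a + c = -10 and 9a + c = -50.
Subtracting: 8a = -40, so a = -5; then c = -10 − (-5)·1 = -5.
So T(x) = -5x² − 5, and T(2) = -25.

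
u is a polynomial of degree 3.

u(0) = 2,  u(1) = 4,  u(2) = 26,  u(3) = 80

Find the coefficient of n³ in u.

Write u(n) = an³ + bn² + cn + d; the 4 given values yield a linear system in the 4 coefficients.
Solving, u(n) = 2n³ + 4n² - 4n + 2.
The coefficient of n³ is 2.

2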